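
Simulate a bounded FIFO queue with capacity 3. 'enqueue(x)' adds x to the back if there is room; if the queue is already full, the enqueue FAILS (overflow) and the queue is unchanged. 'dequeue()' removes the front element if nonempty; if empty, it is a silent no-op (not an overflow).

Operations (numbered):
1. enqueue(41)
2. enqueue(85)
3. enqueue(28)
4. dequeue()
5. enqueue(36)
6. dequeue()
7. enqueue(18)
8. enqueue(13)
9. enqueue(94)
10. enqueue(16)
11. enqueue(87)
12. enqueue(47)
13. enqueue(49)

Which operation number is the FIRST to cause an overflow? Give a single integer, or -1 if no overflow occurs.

Answer: 8

Derivation:
1. enqueue(41): size=1
2. enqueue(85): size=2
3. enqueue(28): size=3
4. dequeue(): size=2
5. enqueue(36): size=3
6. dequeue(): size=2
7. enqueue(18): size=3
8. enqueue(13): size=3=cap → OVERFLOW (fail)
9. enqueue(94): size=3=cap → OVERFLOW (fail)
10. enqueue(16): size=3=cap → OVERFLOW (fail)
11. enqueue(87): size=3=cap → OVERFLOW (fail)
12. enqueue(47): size=3=cap → OVERFLOW (fail)
13. enqueue(49): size=3=cap → OVERFLOW (fail)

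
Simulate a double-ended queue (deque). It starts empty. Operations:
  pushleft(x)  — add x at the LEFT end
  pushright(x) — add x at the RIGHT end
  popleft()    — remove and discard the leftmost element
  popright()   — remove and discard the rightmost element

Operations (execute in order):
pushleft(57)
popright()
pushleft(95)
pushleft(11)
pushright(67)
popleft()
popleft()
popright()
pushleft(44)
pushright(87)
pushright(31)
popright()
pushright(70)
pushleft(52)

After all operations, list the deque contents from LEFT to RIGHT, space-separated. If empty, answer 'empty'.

pushleft(57): [57]
popright(): []
pushleft(95): [95]
pushleft(11): [11, 95]
pushright(67): [11, 95, 67]
popleft(): [95, 67]
popleft(): [67]
popright(): []
pushleft(44): [44]
pushright(87): [44, 87]
pushright(31): [44, 87, 31]
popright(): [44, 87]
pushright(70): [44, 87, 70]
pushleft(52): [52, 44, 87, 70]

Answer: 52 44 87 70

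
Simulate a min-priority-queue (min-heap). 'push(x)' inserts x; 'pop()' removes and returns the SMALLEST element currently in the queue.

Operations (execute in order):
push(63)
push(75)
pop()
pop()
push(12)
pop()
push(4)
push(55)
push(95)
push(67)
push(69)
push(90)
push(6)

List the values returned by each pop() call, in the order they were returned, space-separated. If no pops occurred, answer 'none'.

Answer: 63 75 12

Derivation:
push(63): heap contents = [63]
push(75): heap contents = [63, 75]
pop() → 63: heap contents = [75]
pop() → 75: heap contents = []
push(12): heap contents = [12]
pop() → 12: heap contents = []
push(4): heap contents = [4]
push(55): heap contents = [4, 55]
push(95): heap contents = [4, 55, 95]
push(67): heap contents = [4, 55, 67, 95]
push(69): heap contents = [4, 55, 67, 69, 95]
push(90): heap contents = [4, 55, 67, 69, 90, 95]
push(6): heap contents = [4, 6, 55, 67, 69, 90, 95]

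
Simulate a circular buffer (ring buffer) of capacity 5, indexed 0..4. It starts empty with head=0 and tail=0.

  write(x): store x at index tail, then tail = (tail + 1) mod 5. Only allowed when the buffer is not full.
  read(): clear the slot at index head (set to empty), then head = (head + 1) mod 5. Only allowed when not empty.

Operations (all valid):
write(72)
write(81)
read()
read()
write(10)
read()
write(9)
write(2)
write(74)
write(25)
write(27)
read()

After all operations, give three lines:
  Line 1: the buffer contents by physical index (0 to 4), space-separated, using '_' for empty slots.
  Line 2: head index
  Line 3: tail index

Answer: 74 25 27 _ 2
4
3

Derivation:
write(72): buf=[72 _ _ _ _], head=0, tail=1, size=1
write(81): buf=[72 81 _ _ _], head=0, tail=2, size=2
read(): buf=[_ 81 _ _ _], head=1, tail=2, size=1
read(): buf=[_ _ _ _ _], head=2, tail=2, size=0
write(10): buf=[_ _ 10 _ _], head=2, tail=3, size=1
read(): buf=[_ _ _ _ _], head=3, tail=3, size=0
write(9): buf=[_ _ _ 9 _], head=3, tail=4, size=1
write(2): buf=[_ _ _ 9 2], head=3, tail=0, size=2
write(74): buf=[74 _ _ 9 2], head=3, tail=1, size=3
write(25): buf=[74 25 _ 9 2], head=3, tail=2, size=4
write(27): buf=[74 25 27 9 2], head=3, tail=3, size=5
read(): buf=[74 25 27 _ 2], head=4, tail=3, size=4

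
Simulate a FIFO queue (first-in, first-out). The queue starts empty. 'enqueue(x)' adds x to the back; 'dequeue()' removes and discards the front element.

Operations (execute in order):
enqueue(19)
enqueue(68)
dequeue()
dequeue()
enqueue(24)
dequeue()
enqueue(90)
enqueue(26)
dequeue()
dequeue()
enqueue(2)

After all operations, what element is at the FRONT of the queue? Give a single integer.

Answer: 2

Derivation:
enqueue(19): queue = [19]
enqueue(68): queue = [19, 68]
dequeue(): queue = [68]
dequeue(): queue = []
enqueue(24): queue = [24]
dequeue(): queue = []
enqueue(90): queue = [90]
enqueue(26): queue = [90, 26]
dequeue(): queue = [26]
dequeue(): queue = []
enqueue(2): queue = [2]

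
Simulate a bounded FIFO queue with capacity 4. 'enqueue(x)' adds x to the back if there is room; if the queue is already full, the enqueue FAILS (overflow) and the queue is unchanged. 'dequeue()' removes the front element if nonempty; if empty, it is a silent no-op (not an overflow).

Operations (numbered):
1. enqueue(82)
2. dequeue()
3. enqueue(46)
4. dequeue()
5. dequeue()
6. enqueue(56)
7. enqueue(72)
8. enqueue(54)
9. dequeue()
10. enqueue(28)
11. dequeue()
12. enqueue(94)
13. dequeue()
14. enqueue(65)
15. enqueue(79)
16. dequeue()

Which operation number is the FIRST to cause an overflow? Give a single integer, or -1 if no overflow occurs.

1. enqueue(82): size=1
2. dequeue(): size=0
3. enqueue(46): size=1
4. dequeue(): size=0
5. dequeue(): empty, no-op, size=0
6. enqueue(56): size=1
7. enqueue(72): size=2
8. enqueue(54): size=3
9. dequeue(): size=2
10. enqueue(28): size=3
11. dequeue(): size=2
12. enqueue(94): size=3
13. dequeue(): size=2
14. enqueue(65): size=3
15. enqueue(79): size=4
16. dequeue(): size=3

Answer: -1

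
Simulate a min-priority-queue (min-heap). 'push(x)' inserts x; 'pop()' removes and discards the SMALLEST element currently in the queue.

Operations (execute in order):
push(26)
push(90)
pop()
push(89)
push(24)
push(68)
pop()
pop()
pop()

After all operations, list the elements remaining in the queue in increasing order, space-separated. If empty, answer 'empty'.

Answer: 90

Derivation:
push(26): heap contents = [26]
push(90): heap contents = [26, 90]
pop() → 26: heap contents = [90]
push(89): heap contents = [89, 90]
push(24): heap contents = [24, 89, 90]
push(68): heap contents = [24, 68, 89, 90]
pop() → 24: heap contents = [68, 89, 90]
pop() → 68: heap contents = [89, 90]
pop() → 89: heap contents = [90]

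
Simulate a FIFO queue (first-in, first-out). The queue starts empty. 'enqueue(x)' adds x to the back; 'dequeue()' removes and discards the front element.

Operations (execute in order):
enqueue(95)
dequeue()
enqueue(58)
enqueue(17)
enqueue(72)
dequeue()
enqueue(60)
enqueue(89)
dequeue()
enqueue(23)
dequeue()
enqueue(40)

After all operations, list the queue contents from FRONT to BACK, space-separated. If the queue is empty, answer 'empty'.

enqueue(95): [95]
dequeue(): []
enqueue(58): [58]
enqueue(17): [58, 17]
enqueue(72): [58, 17, 72]
dequeue(): [17, 72]
enqueue(60): [17, 72, 60]
enqueue(89): [17, 72, 60, 89]
dequeue(): [72, 60, 89]
enqueue(23): [72, 60, 89, 23]
dequeue(): [60, 89, 23]
enqueue(40): [60, 89, 23, 40]

Answer: 60 89 23 40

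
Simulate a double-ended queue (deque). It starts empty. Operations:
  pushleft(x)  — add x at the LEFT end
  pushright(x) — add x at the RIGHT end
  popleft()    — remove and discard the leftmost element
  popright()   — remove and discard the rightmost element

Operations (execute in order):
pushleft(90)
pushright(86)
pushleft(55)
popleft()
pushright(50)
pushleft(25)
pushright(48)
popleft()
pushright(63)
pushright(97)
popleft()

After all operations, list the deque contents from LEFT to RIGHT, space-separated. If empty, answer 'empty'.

Answer: 86 50 48 63 97

Derivation:
pushleft(90): [90]
pushright(86): [90, 86]
pushleft(55): [55, 90, 86]
popleft(): [90, 86]
pushright(50): [90, 86, 50]
pushleft(25): [25, 90, 86, 50]
pushright(48): [25, 90, 86, 50, 48]
popleft(): [90, 86, 50, 48]
pushright(63): [90, 86, 50, 48, 63]
pushright(97): [90, 86, 50, 48, 63, 97]
popleft(): [86, 50, 48, 63, 97]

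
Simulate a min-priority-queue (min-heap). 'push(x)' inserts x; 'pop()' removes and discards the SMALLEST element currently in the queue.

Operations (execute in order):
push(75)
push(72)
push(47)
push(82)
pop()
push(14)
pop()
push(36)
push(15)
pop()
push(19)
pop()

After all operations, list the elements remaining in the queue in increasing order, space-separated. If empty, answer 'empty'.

Answer: 36 72 75 82

Derivation:
push(75): heap contents = [75]
push(72): heap contents = [72, 75]
push(47): heap contents = [47, 72, 75]
push(82): heap contents = [47, 72, 75, 82]
pop() → 47: heap contents = [72, 75, 82]
push(14): heap contents = [14, 72, 75, 82]
pop() → 14: heap contents = [72, 75, 82]
push(36): heap contents = [36, 72, 75, 82]
push(15): heap contents = [15, 36, 72, 75, 82]
pop() → 15: heap contents = [36, 72, 75, 82]
push(19): heap contents = [19, 36, 72, 75, 82]
pop() → 19: heap contents = [36, 72, 75, 82]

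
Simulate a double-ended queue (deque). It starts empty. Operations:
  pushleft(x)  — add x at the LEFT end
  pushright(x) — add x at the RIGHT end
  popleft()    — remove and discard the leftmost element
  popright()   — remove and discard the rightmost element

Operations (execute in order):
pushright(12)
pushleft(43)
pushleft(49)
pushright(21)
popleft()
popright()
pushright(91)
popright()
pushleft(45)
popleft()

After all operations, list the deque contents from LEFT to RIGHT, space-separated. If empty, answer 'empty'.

Answer: 43 12

Derivation:
pushright(12): [12]
pushleft(43): [43, 12]
pushleft(49): [49, 43, 12]
pushright(21): [49, 43, 12, 21]
popleft(): [43, 12, 21]
popright(): [43, 12]
pushright(91): [43, 12, 91]
popright(): [43, 12]
pushleft(45): [45, 43, 12]
popleft(): [43, 12]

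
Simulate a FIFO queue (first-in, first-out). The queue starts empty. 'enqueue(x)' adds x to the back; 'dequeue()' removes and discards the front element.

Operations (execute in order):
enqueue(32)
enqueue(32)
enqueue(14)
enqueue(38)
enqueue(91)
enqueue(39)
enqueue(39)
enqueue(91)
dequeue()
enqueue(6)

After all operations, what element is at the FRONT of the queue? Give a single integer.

enqueue(32): queue = [32]
enqueue(32): queue = [32, 32]
enqueue(14): queue = [32, 32, 14]
enqueue(38): queue = [32, 32, 14, 38]
enqueue(91): queue = [32, 32, 14, 38, 91]
enqueue(39): queue = [32, 32, 14, 38, 91, 39]
enqueue(39): queue = [32, 32, 14, 38, 91, 39, 39]
enqueue(91): queue = [32, 32, 14, 38, 91, 39, 39, 91]
dequeue(): queue = [32, 14, 38, 91, 39, 39, 91]
enqueue(6): queue = [32, 14, 38, 91, 39, 39, 91, 6]

Answer: 32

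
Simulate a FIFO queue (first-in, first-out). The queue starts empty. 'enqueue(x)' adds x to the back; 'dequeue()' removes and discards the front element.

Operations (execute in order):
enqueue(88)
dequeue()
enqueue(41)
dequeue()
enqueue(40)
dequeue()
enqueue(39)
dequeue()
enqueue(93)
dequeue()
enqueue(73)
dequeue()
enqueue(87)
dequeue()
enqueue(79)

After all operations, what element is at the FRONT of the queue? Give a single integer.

Answer: 79

Derivation:
enqueue(88): queue = [88]
dequeue(): queue = []
enqueue(41): queue = [41]
dequeue(): queue = []
enqueue(40): queue = [40]
dequeue(): queue = []
enqueue(39): queue = [39]
dequeue(): queue = []
enqueue(93): queue = [93]
dequeue(): queue = []
enqueue(73): queue = [73]
dequeue(): queue = []
enqueue(87): queue = [87]
dequeue(): queue = []
enqueue(79): queue = [79]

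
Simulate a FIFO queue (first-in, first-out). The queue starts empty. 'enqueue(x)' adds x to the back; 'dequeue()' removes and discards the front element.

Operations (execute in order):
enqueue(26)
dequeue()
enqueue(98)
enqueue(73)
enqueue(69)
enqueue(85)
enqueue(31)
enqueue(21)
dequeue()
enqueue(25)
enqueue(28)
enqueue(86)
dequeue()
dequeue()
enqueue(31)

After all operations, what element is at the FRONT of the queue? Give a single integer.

Answer: 85

Derivation:
enqueue(26): queue = [26]
dequeue(): queue = []
enqueue(98): queue = [98]
enqueue(73): queue = [98, 73]
enqueue(69): queue = [98, 73, 69]
enqueue(85): queue = [98, 73, 69, 85]
enqueue(31): queue = [98, 73, 69, 85, 31]
enqueue(21): queue = [98, 73, 69, 85, 31, 21]
dequeue(): queue = [73, 69, 85, 31, 21]
enqueue(25): queue = [73, 69, 85, 31, 21, 25]
enqueue(28): queue = [73, 69, 85, 31, 21, 25, 28]
enqueue(86): queue = [73, 69, 85, 31, 21, 25, 28, 86]
dequeue(): queue = [69, 85, 31, 21, 25, 28, 86]
dequeue(): queue = [85, 31, 21, 25, 28, 86]
enqueue(31): queue = [85, 31, 21, 25, 28, 86, 31]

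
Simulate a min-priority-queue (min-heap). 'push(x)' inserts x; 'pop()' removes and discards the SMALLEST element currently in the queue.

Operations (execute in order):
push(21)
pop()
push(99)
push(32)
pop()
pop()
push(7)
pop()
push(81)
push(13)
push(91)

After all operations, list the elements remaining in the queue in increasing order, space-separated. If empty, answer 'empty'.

Answer: 13 81 91

Derivation:
push(21): heap contents = [21]
pop() → 21: heap contents = []
push(99): heap contents = [99]
push(32): heap contents = [32, 99]
pop() → 32: heap contents = [99]
pop() → 99: heap contents = []
push(7): heap contents = [7]
pop() → 7: heap contents = []
push(81): heap contents = [81]
push(13): heap contents = [13, 81]
push(91): heap contents = [13, 81, 91]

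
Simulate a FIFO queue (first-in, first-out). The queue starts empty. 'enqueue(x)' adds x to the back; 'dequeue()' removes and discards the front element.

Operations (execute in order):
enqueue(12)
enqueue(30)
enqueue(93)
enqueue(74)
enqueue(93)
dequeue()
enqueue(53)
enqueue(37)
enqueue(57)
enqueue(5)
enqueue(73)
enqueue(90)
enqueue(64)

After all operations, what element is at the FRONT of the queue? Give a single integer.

enqueue(12): queue = [12]
enqueue(30): queue = [12, 30]
enqueue(93): queue = [12, 30, 93]
enqueue(74): queue = [12, 30, 93, 74]
enqueue(93): queue = [12, 30, 93, 74, 93]
dequeue(): queue = [30, 93, 74, 93]
enqueue(53): queue = [30, 93, 74, 93, 53]
enqueue(37): queue = [30, 93, 74, 93, 53, 37]
enqueue(57): queue = [30, 93, 74, 93, 53, 37, 57]
enqueue(5): queue = [30, 93, 74, 93, 53, 37, 57, 5]
enqueue(73): queue = [30, 93, 74, 93, 53, 37, 57, 5, 73]
enqueue(90): queue = [30, 93, 74, 93, 53, 37, 57, 5, 73, 90]
enqueue(64): queue = [30, 93, 74, 93, 53, 37, 57, 5, 73, 90, 64]

Answer: 30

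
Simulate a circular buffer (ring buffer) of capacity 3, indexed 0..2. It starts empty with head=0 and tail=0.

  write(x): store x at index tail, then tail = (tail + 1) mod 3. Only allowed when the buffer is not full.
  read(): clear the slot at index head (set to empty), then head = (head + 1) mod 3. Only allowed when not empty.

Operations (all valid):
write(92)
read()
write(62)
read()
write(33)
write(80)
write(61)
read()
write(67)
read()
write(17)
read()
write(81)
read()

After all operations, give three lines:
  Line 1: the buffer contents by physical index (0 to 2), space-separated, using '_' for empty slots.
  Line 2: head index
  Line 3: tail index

Answer: 17 81 _
0
2

Derivation:
write(92): buf=[92 _ _], head=0, tail=1, size=1
read(): buf=[_ _ _], head=1, tail=1, size=0
write(62): buf=[_ 62 _], head=1, tail=2, size=1
read(): buf=[_ _ _], head=2, tail=2, size=0
write(33): buf=[_ _ 33], head=2, tail=0, size=1
write(80): buf=[80 _ 33], head=2, tail=1, size=2
write(61): buf=[80 61 33], head=2, tail=2, size=3
read(): buf=[80 61 _], head=0, tail=2, size=2
write(67): buf=[80 61 67], head=0, tail=0, size=3
read(): buf=[_ 61 67], head=1, tail=0, size=2
write(17): buf=[17 61 67], head=1, tail=1, size=3
read(): buf=[17 _ 67], head=2, tail=1, size=2
write(81): buf=[17 81 67], head=2, tail=2, size=3
read(): buf=[17 81 _], head=0, tail=2, size=2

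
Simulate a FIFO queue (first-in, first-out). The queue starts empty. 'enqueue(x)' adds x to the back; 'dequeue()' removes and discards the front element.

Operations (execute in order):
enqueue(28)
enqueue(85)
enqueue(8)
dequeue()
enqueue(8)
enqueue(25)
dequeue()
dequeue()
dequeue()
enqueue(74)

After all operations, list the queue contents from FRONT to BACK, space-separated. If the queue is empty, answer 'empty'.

Answer: 25 74

Derivation:
enqueue(28): [28]
enqueue(85): [28, 85]
enqueue(8): [28, 85, 8]
dequeue(): [85, 8]
enqueue(8): [85, 8, 8]
enqueue(25): [85, 8, 8, 25]
dequeue(): [8, 8, 25]
dequeue(): [8, 25]
dequeue(): [25]
enqueue(74): [25, 74]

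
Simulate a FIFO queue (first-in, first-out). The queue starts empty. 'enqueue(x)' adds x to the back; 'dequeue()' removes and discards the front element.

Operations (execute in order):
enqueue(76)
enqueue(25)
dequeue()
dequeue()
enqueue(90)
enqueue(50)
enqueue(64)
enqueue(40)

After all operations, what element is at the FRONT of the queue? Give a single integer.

enqueue(76): queue = [76]
enqueue(25): queue = [76, 25]
dequeue(): queue = [25]
dequeue(): queue = []
enqueue(90): queue = [90]
enqueue(50): queue = [90, 50]
enqueue(64): queue = [90, 50, 64]
enqueue(40): queue = [90, 50, 64, 40]

Answer: 90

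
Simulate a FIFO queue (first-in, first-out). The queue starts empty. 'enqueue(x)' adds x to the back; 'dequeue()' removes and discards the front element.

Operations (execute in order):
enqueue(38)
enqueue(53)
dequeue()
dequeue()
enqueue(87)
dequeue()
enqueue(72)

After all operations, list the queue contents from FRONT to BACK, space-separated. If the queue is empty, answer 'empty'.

enqueue(38): [38]
enqueue(53): [38, 53]
dequeue(): [53]
dequeue(): []
enqueue(87): [87]
dequeue(): []
enqueue(72): [72]

Answer: 72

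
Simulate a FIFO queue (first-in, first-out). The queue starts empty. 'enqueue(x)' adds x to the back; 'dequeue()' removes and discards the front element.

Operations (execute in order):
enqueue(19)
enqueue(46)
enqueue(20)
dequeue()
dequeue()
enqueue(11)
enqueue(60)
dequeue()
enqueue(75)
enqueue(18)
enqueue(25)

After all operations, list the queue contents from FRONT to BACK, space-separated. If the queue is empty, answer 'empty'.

enqueue(19): [19]
enqueue(46): [19, 46]
enqueue(20): [19, 46, 20]
dequeue(): [46, 20]
dequeue(): [20]
enqueue(11): [20, 11]
enqueue(60): [20, 11, 60]
dequeue(): [11, 60]
enqueue(75): [11, 60, 75]
enqueue(18): [11, 60, 75, 18]
enqueue(25): [11, 60, 75, 18, 25]

Answer: 11 60 75 18 25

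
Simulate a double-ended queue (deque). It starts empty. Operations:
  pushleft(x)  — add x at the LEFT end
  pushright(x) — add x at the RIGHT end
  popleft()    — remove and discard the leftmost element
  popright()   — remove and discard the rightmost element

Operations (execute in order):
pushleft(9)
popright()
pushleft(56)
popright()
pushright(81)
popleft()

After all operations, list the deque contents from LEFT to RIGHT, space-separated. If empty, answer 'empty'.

Answer: empty

Derivation:
pushleft(9): [9]
popright(): []
pushleft(56): [56]
popright(): []
pushright(81): [81]
popleft(): []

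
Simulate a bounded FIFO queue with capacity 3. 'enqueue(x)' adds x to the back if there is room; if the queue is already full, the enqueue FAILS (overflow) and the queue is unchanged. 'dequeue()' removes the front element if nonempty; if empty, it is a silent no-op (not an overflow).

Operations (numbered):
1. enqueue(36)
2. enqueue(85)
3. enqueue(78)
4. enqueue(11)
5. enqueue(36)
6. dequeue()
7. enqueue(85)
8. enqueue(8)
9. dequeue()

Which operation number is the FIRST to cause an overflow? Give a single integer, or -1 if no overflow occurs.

1. enqueue(36): size=1
2. enqueue(85): size=2
3. enqueue(78): size=3
4. enqueue(11): size=3=cap → OVERFLOW (fail)
5. enqueue(36): size=3=cap → OVERFLOW (fail)
6. dequeue(): size=2
7. enqueue(85): size=3
8. enqueue(8): size=3=cap → OVERFLOW (fail)
9. dequeue(): size=2

Answer: 4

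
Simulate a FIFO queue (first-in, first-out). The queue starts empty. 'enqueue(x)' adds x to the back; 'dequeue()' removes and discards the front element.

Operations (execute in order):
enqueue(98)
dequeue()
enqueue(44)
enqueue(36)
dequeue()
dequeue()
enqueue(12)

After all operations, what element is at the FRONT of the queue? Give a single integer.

Answer: 12

Derivation:
enqueue(98): queue = [98]
dequeue(): queue = []
enqueue(44): queue = [44]
enqueue(36): queue = [44, 36]
dequeue(): queue = [36]
dequeue(): queue = []
enqueue(12): queue = [12]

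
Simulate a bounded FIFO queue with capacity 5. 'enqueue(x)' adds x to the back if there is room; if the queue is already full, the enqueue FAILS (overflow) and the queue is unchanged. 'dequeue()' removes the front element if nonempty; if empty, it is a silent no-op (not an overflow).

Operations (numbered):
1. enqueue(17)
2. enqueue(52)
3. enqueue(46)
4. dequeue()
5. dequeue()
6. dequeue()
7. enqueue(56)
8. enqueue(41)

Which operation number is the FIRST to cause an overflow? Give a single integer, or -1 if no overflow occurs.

1. enqueue(17): size=1
2. enqueue(52): size=2
3. enqueue(46): size=3
4. dequeue(): size=2
5. dequeue(): size=1
6. dequeue(): size=0
7. enqueue(56): size=1
8. enqueue(41): size=2

Answer: -1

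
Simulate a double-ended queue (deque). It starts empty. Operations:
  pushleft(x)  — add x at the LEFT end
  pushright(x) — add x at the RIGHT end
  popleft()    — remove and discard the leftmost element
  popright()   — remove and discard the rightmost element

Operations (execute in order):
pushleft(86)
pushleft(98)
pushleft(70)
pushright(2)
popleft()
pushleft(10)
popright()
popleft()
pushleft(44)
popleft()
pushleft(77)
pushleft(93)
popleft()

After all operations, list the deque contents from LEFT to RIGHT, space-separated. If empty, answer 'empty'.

Answer: 77 98 86

Derivation:
pushleft(86): [86]
pushleft(98): [98, 86]
pushleft(70): [70, 98, 86]
pushright(2): [70, 98, 86, 2]
popleft(): [98, 86, 2]
pushleft(10): [10, 98, 86, 2]
popright(): [10, 98, 86]
popleft(): [98, 86]
pushleft(44): [44, 98, 86]
popleft(): [98, 86]
pushleft(77): [77, 98, 86]
pushleft(93): [93, 77, 98, 86]
popleft(): [77, 98, 86]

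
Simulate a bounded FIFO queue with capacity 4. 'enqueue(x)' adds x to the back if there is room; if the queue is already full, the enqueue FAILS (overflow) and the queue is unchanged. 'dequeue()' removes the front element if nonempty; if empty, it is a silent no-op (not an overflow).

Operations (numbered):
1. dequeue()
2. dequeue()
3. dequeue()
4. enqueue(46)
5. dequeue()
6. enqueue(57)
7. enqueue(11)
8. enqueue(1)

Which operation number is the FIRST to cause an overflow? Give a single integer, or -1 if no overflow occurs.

Answer: -1

Derivation:
1. dequeue(): empty, no-op, size=0
2. dequeue(): empty, no-op, size=0
3. dequeue(): empty, no-op, size=0
4. enqueue(46): size=1
5. dequeue(): size=0
6. enqueue(57): size=1
7. enqueue(11): size=2
8. enqueue(1): size=3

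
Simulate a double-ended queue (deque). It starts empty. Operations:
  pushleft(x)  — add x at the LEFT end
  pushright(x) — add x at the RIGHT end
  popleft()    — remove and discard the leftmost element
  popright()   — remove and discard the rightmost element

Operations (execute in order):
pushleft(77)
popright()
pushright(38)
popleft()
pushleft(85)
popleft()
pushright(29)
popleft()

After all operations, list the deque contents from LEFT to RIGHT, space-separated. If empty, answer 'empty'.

pushleft(77): [77]
popright(): []
pushright(38): [38]
popleft(): []
pushleft(85): [85]
popleft(): []
pushright(29): [29]
popleft(): []

Answer: empty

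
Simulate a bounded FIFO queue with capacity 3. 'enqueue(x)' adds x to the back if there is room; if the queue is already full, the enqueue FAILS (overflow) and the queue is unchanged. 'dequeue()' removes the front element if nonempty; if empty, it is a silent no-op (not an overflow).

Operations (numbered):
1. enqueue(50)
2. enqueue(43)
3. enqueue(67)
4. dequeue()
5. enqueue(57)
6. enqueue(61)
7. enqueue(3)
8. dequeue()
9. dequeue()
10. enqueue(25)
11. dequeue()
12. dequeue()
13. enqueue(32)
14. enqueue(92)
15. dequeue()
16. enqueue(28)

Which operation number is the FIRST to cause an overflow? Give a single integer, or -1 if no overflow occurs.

1. enqueue(50): size=1
2. enqueue(43): size=2
3. enqueue(67): size=3
4. dequeue(): size=2
5. enqueue(57): size=3
6. enqueue(61): size=3=cap → OVERFLOW (fail)
7. enqueue(3): size=3=cap → OVERFLOW (fail)
8. dequeue(): size=2
9. dequeue(): size=1
10. enqueue(25): size=2
11. dequeue(): size=1
12. dequeue(): size=0
13. enqueue(32): size=1
14. enqueue(92): size=2
15. dequeue(): size=1
16. enqueue(28): size=2

Answer: 6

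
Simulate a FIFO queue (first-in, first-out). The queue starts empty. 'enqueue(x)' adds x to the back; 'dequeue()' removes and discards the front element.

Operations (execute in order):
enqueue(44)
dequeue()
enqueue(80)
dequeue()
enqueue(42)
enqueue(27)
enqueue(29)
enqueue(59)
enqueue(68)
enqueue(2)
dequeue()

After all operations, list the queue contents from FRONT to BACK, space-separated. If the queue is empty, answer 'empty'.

enqueue(44): [44]
dequeue(): []
enqueue(80): [80]
dequeue(): []
enqueue(42): [42]
enqueue(27): [42, 27]
enqueue(29): [42, 27, 29]
enqueue(59): [42, 27, 29, 59]
enqueue(68): [42, 27, 29, 59, 68]
enqueue(2): [42, 27, 29, 59, 68, 2]
dequeue(): [27, 29, 59, 68, 2]

Answer: 27 29 59 68 2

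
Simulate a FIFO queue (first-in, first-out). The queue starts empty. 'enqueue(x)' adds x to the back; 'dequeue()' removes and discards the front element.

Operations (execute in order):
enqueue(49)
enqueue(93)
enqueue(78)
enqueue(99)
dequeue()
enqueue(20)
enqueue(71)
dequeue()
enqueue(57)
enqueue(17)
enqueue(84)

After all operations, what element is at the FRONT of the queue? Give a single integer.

Answer: 78

Derivation:
enqueue(49): queue = [49]
enqueue(93): queue = [49, 93]
enqueue(78): queue = [49, 93, 78]
enqueue(99): queue = [49, 93, 78, 99]
dequeue(): queue = [93, 78, 99]
enqueue(20): queue = [93, 78, 99, 20]
enqueue(71): queue = [93, 78, 99, 20, 71]
dequeue(): queue = [78, 99, 20, 71]
enqueue(57): queue = [78, 99, 20, 71, 57]
enqueue(17): queue = [78, 99, 20, 71, 57, 17]
enqueue(84): queue = [78, 99, 20, 71, 57, 17, 84]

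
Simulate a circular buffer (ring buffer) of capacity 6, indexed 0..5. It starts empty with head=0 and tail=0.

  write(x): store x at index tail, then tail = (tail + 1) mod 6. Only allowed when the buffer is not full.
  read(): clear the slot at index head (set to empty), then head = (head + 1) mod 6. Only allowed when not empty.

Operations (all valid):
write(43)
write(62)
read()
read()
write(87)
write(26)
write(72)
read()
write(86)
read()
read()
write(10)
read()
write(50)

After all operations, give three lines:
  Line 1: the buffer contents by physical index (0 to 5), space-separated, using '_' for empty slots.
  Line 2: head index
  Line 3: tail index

Answer: 10 50 _ _ _ _
0
2

Derivation:
write(43): buf=[43 _ _ _ _ _], head=0, tail=1, size=1
write(62): buf=[43 62 _ _ _ _], head=0, tail=2, size=2
read(): buf=[_ 62 _ _ _ _], head=1, tail=2, size=1
read(): buf=[_ _ _ _ _ _], head=2, tail=2, size=0
write(87): buf=[_ _ 87 _ _ _], head=2, tail=3, size=1
write(26): buf=[_ _ 87 26 _ _], head=2, tail=4, size=2
write(72): buf=[_ _ 87 26 72 _], head=2, tail=5, size=3
read(): buf=[_ _ _ 26 72 _], head=3, tail=5, size=2
write(86): buf=[_ _ _ 26 72 86], head=3, tail=0, size=3
read(): buf=[_ _ _ _ 72 86], head=4, tail=0, size=2
read(): buf=[_ _ _ _ _ 86], head=5, tail=0, size=1
write(10): buf=[10 _ _ _ _ 86], head=5, tail=1, size=2
read(): buf=[10 _ _ _ _ _], head=0, tail=1, size=1
write(50): buf=[10 50 _ _ _ _], head=0, tail=2, size=2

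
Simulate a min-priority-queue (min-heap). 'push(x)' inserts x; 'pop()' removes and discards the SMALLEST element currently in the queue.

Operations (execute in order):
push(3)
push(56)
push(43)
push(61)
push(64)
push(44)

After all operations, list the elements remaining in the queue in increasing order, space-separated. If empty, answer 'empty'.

push(3): heap contents = [3]
push(56): heap contents = [3, 56]
push(43): heap contents = [3, 43, 56]
push(61): heap contents = [3, 43, 56, 61]
push(64): heap contents = [3, 43, 56, 61, 64]
push(44): heap contents = [3, 43, 44, 56, 61, 64]

Answer: 3 43 44 56 61 64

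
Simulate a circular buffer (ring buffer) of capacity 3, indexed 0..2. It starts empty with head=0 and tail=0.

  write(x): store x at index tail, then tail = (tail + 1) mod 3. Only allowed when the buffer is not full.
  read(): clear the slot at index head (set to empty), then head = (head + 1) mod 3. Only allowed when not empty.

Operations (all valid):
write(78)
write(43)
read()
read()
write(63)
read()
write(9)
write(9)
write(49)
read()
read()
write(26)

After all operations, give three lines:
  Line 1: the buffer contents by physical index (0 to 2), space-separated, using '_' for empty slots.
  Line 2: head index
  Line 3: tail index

write(78): buf=[78 _ _], head=0, tail=1, size=1
write(43): buf=[78 43 _], head=0, tail=2, size=2
read(): buf=[_ 43 _], head=1, tail=2, size=1
read(): buf=[_ _ _], head=2, tail=2, size=0
write(63): buf=[_ _ 63], head=2, tail=0, size=1
read(): buf=[_ _ _], head=0, tail=0, size=0
write(9): buf=[9 _ _], head=0, tail=1, size=1
write(9): buf=[9 9 _], head=0, tail=2, size=2
write(49): buf=[9 9 49], head=0, tail=0, size=3
read(): buf=[_ 9 49], head=1, tail=0, size=2
read(): buf=[_ _ 49], head=2, tail=0, size=1
write(26): buf=[26 _ 49], head=2, tail=1, size=2

Answer: 26 _ 49
2
1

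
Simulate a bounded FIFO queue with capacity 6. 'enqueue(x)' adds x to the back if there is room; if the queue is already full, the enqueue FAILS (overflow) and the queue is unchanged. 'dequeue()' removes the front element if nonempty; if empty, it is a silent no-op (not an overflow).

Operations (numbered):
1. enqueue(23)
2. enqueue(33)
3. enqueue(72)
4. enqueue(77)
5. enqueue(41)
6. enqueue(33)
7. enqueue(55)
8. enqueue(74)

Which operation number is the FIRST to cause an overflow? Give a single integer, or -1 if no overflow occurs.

Answer: 7

Derivation:
1. enqueue(23): size=1
2. enqueue(33): size=2
3. enqueue(72): size=3
4. enqueue(77): size=4
5. enqueue(41): size=5
6. enqueue(33): size=6
7. enqueue(55): size=6=cap → OVERFLOW (fail)
8. enqueue(74): size=6=cap → OVERFLOW (fail)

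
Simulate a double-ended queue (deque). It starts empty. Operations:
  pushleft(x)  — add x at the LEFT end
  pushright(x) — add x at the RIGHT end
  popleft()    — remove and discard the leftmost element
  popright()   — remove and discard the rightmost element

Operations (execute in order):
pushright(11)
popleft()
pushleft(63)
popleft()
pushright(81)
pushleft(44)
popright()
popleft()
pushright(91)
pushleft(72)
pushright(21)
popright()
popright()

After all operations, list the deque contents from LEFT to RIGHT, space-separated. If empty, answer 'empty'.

pushright(11): [11]
popleft(): []
pushleft(63): [63]
popleft(): []
pushright(81): [81]
pushleft(44): [44, 81]
popright(): [44]
popleft(): []
pushright(91): [91]
pushleft(72): [72, 91]
pushright(21): [72, 91, 21]
popright(): [72, 91]
popright(): [72]

Answer: 72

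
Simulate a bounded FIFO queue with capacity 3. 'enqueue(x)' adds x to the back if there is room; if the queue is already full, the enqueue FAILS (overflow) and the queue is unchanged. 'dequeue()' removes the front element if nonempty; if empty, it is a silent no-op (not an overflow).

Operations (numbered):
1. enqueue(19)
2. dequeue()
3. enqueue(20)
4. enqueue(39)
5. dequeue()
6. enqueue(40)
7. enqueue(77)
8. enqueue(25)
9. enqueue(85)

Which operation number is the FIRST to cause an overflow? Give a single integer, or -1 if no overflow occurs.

Answer: 8

Derivation:
1. enqueue(19): size=1
2. dequeue(): size=0
3. enqueue(20): size=1
4. enqueue(39): size=2
5. dequeue(): size=1
6. enqueue(40): size=2
7. enqueue(77): size=3
8. enqueue(25): size=3=cap → OVERFLOW (fail)
9. enqueue(85): size=3=cap → OVERFLOW (fail)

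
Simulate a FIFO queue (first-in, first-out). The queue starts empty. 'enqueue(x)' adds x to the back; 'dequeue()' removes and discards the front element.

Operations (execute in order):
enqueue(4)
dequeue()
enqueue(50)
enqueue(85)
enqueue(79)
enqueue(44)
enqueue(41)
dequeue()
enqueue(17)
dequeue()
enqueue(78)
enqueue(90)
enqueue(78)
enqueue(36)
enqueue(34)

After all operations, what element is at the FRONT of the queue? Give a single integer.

enqueue(4): queue = [4]
dequeue(): queue = []
enqueue(50): queue = [50]
enqueue(85): queue = [50, 85]
enqueue(79): queue = [50, 85, 79]
enqueue(44): queue = [50, 85, 79, 44]
enqueue(41): queue = [50, 85, 79, 44, 41]
dequeue(): queue = [85, 79, 44, 41]
enqueue(17): queue = [85, 79, 44, 41, 17]
dequeue(): queue = [79, 44, 41, 17]
enqueue(78): queue = [79, 44, 41, 17, 78]
enqueue(90): queue = [79, 44, 41, 17, 78, 90]
enqueue(78): queue = [79, 44, 41, 17, 78, 90, 78]
enqueue(36): queue = [79, 44, 41, 17, 78, 90, 78, 36]
enqueue(34): queue = [79, 44, 41, 17, 78, 90, 78, 36, 34]

Answer: 79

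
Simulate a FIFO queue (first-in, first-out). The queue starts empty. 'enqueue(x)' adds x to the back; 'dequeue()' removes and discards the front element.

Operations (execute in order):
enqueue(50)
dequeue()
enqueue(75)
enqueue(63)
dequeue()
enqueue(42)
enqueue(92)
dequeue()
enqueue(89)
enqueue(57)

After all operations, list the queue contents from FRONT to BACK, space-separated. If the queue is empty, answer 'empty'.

Answer: 42 92 89 57

Derivation:
enqueue(50): [50]
dequeue(): []
enqueue(75): [75]
enqueue(63): [75, 63]
dequeue(): [63]
enqueue(42): [63, 42]
enqueue(92): [63, 42, 92]
dequeue(): [42, 92]
enqueue(89): [42, 92, 89]
enqueue(57): [42, 92, 89, 57]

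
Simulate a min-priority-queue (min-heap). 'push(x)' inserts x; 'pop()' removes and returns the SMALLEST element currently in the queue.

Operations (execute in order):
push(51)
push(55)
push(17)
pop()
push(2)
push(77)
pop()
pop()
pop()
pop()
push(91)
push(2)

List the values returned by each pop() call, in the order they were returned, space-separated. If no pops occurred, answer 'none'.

push(51): heap contents = [51]
push(55): heap contents = [51, 55]
push(17): heap contents = [17, 51, 55]
pop() → 17: heap contents = [51, 55]
push(2): heap contents = [2, 51, 55]
push(77): heap contents = [2, 51, 55, 77]
pop() → 2: heap contents = [51, 55, 77]
pop() → 51: heap contents = [55, 77]
pop() → 55: heap contents = [77]
pop() → 77: heap contents = []
push(91): heap contents = [91]
push(2): heap contents = [2, 91]

Answer: 17 2 51 55 77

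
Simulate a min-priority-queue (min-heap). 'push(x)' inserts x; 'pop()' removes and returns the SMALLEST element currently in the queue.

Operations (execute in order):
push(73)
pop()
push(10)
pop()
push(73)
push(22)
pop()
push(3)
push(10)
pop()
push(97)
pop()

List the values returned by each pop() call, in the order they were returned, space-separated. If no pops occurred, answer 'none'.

push(73): heap contents = [73]
pop() → 73: heap contents = []
push(10): heap contents = [10]
pop() → 10: heap contents = []
push(73): heap contents = [73]
push(22): heap contents = [22, 73]
pop() → 22: heap contents = [73]
push(3): heap contents = [3, 73]
push(10): heap contents = [3, 10, 73]
pop() → 3: heap contents = [10, 73]
push(97): heap contents = [10, 73, 97]
pop() → 10: heap contents = [73, 97]

Answer: 73 10 22 3 10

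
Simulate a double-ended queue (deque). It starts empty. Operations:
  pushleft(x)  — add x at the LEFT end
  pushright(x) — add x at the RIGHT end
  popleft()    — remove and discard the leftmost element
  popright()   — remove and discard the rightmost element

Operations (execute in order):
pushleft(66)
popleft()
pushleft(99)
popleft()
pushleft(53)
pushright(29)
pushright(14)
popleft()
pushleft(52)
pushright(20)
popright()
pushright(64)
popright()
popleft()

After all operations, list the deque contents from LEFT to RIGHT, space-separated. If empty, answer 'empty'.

pushleft(66): [66]
popleft(): []
pushleft(99): [99]
popleft(): []
pushleft(53): [53]
pushright(29): [53, 29]
pushright(14): [53, 29, 14]
popleft(): [29, 14]
pushleft(52): [52, 29, 14]
pushright(20): [52, 29, 14, 20]
popright(): [52, 29, 14]
pushright(64): [52, 29, 14, 64]
popright(): [52, 29, 14]
popleft(): [29, 14]

Answer: 29 14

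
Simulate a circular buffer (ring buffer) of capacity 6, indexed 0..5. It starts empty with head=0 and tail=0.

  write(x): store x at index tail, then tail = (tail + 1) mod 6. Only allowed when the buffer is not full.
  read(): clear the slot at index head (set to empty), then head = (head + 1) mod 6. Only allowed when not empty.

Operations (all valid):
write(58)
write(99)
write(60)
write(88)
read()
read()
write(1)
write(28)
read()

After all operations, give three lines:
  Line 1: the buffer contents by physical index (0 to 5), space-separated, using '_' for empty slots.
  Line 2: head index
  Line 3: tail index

write(58): buf=[58 _ _ _ _ _], head=0, tail=1, size=1
write(99): buf=[58 99 _ _ _ _], head=0, tail=2, size=2
write(60): buf=[58 99 60 _ _ _], head=0, tail=3, size=3
write(88): buf=[58 99 60 88 _ _], head=0, tail=4, size=4
read(): buf=[_ 99 60 88 _ _], head=1, tail=4, size=3
read(): buf=[_ _ 60 88 _ _], head=2, tail=4, size=2
write(1): buf=[_ _ 60 88 1 _], head=2, tail=5, size=3
write(28): buf=[_ _ 60 88 1 28], head=2, tail=0, size=4
read(): buf=[_ _ _ 88 1 28], head=3, tail=0, size=3

Answer: _ _ _ 88 1 28
3
0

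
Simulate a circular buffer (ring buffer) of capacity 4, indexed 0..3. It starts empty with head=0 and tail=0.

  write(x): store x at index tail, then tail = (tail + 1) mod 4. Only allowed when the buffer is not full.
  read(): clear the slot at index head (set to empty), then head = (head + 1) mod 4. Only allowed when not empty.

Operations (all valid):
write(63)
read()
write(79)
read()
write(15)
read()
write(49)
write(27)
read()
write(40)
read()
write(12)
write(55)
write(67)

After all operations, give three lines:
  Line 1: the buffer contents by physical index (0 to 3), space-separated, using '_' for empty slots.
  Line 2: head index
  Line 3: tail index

write(63): buf=[63 _ _ _], head=0, tail=1, size=1
read(): buf=[_ _ _ _], head=1, tail=1, size=0
write(79): buf=[_ 79 _ _], head=1, tail=2, size=1
read(): buf=[_ _ _ _], head=2, tail=2, size=0
write(15): buf=[_ _ 15 _], head=2, tail=3, size=1
read(): buf=[_ _ _ _], head=3, tail=3, size=0
write(49): buf=[_ _ _ 49], head=3, tail=0, size=1
write(27): buf=[27 _ _ 49], head=3, tail=1, size=2
read(): buf=[27 _ _ _], head=0, tail=1, size=1
write(40): buf=[27 40 _ _], head=0, tail=2, size=2
read(): buf=[_ 40 _ _], head=1, tail=2, size=1
write(12): buf=[_ 40 12 _], head=1, tail=3, size=2
write(55): buf=[_ 40 12 55], head=1, tail=0, size=3
write(67): buf=[67 40 12 55], head=1, tail=1, size=4

Answer: 67 40 12 55
1
1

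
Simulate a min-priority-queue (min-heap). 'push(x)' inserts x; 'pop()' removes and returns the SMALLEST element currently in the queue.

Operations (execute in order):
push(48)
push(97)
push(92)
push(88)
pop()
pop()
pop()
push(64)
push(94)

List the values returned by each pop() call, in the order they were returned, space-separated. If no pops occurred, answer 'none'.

push(48): heap contents = [48]
push(97): heap contents = [48, 97]
push(92): heap contents = [48, 92, 97]
push(88): heap contents = [48, 88, 92, 97]
pop() → 48: heap contents = [88, 92, 97]
pop() → 88: heap contents = [92, 97]
pop() → 92: heap contents = [97]
push(64): heap contents = [64, 97]
push(94): heap contents = [64, 94, 97]

Answer: 48 88 92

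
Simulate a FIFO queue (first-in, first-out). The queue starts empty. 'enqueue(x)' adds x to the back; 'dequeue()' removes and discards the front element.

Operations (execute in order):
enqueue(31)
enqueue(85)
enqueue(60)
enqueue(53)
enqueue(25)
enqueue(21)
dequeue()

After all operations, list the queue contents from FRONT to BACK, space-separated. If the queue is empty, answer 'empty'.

enqueue(31): [31]
enqueue(85): [31, 85]
enqueue(60): [31, 85, 60]
enqueue(53): [31, 85, 60, 53]
enqueue(25): [31, 85, 60, 53, 25]
enqueue(21): [31, 85, 60, 53, 25, 21]
dequeue(): [85, 60, 53, 25, 21]

Answer: 85 60 53 25 21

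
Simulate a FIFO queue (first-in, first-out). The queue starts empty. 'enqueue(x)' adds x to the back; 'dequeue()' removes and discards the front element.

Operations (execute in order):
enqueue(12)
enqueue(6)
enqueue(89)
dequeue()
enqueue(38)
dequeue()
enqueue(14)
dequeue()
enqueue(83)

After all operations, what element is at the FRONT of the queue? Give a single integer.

Answer: 38

Derivation:
enqueue(12): queue = [12]
enqueue(6): queue = [12, 6]
enqueue(89): queue = [12, 6, 89]
dequeue(): queue = [6, 89]
enqueue(38): queue = [6, 89, 38]
dequeue(): queue = [89, 38]
enqueue(14): queue = [89, 38, 14]
dequeue(): queue = [38, 14]
enqueue(83): queue = [38, 14, 83]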